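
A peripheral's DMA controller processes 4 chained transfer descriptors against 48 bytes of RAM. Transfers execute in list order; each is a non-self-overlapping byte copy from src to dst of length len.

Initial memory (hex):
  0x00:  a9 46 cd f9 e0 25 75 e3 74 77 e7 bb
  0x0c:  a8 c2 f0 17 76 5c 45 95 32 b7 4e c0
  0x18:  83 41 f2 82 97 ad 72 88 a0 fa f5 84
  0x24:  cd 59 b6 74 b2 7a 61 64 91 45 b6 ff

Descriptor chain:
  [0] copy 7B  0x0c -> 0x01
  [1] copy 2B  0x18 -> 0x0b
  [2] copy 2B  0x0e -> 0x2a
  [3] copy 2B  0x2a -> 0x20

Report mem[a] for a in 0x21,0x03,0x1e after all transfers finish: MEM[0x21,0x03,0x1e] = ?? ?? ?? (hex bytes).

MEM[0x21,0x03,0x1e] = 17 f0 72

D0: mem[0x01..0x07] <- [a8 c2 f0 17 76 5c 45]
D1: mem[0x0b..0x0c] <- [83 41]
D2: mem[0x2a..0x2b] <- [f0 17]
D3: mem[0x20..0x21] <- [f0 17]
query mem[0x21]=0x17, mem[0x03]=0xf0, mem[0x1e]=0x72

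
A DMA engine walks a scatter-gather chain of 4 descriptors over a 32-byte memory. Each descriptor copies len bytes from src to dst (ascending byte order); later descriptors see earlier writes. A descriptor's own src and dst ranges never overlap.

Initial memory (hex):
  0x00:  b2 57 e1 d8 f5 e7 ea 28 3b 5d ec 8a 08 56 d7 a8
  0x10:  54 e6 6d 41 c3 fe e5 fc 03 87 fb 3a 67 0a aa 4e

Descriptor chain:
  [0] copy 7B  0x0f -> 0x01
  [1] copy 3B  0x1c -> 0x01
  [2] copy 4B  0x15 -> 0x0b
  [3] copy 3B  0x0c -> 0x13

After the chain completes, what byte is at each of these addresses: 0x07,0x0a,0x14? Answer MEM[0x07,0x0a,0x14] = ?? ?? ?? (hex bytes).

MEM[0x07,0x0a,0x14] = fe ec fc

  after D0: wrote 7B at 0x01 = a854e66d41c3fe
  after D1: wrote 3B at 0x01 = 670aaa
  after D2: wrote 4B at 0x0b = fee5fc03
  after D3: wrote 3B at 0x13 = e5fc03
query mem[0x07]=0xfe, mem[0x0a]=0xec, mem[0x14]=0xfc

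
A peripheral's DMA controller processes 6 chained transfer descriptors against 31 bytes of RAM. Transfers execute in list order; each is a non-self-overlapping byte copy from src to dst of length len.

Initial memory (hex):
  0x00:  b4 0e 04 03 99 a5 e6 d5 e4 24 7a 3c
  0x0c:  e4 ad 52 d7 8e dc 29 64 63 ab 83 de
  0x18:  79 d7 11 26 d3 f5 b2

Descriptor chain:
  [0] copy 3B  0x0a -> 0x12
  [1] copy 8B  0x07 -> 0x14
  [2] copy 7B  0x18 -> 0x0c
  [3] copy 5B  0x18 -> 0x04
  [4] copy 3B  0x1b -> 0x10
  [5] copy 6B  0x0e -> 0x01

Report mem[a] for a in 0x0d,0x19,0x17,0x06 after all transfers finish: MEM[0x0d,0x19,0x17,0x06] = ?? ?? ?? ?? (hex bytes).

MEM[0x0d,0x19,0x17,0x06] = e4 e4 7a 3c

  after D0: wrote 3B at 0x12 = 7a3ce4
  after D1: wrote 8B at 0x14 = d5e4247a3ce4ad52
  after D2: wrote 7B at 0x0c = 3ce4ad52d3f5b2
  after D3: wrote 5B at 0x04 = 3ce4ad52d3
  after D4: wrote 3B at 0x10 = 52d3f5
  after D5: wrote 6B at 0x01 = ad5252d3f53c
query mem[0x0d]=0xe4, mem[0x19]=0xe4, mem[0x17]=0x7a, mem[0x06]=0x3c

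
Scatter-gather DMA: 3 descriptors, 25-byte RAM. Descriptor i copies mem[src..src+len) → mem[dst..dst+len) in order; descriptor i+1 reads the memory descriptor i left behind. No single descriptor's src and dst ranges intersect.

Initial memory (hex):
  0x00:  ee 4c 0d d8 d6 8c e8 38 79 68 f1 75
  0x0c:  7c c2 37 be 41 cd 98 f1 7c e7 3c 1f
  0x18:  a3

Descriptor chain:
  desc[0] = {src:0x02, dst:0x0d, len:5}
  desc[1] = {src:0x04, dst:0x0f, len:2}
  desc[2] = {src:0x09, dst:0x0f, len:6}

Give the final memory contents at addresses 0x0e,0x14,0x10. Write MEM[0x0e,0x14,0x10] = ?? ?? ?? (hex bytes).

MEM[0x0e,0x14,0x10] = d8 d8 f1

  after D0: wrote 5B at 0x0d = 0dd8d68ce8
  after D1: wrote 2B at 0x0f = d68c
  after D2: wrote 6B at 0x0f = 68f1757c0dd8
query mem[0x0e]=0xd8, mem[0x14]=0xd8, mem[0x10]=0xf1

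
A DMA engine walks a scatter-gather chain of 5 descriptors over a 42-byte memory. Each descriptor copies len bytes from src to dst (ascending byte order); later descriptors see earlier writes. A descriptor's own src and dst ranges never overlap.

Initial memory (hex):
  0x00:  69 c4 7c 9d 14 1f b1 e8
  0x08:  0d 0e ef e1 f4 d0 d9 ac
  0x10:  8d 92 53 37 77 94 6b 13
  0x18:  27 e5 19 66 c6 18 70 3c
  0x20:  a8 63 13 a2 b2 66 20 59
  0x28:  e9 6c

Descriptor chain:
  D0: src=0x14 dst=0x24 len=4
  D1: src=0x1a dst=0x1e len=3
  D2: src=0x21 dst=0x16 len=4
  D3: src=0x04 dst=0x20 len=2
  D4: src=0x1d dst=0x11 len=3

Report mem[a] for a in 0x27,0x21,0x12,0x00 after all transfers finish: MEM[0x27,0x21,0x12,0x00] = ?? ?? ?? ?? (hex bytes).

MEM[0x27,0x21,0x12,0x00] = 13 1f 19 69

#0 dst[0x24+4] := {0x77,0x94,0x6b,0x13}
#1 dst[0x1e+3] := {0x19,0x66,0xc6}
#2 dst[0x16+4] := {0x63,0x13,0xa2,0x77}
#3 dst[0x20+2] := {0x14,0x1f}
#4 dst[0x11+3] := {0x18,0x19,0x66}
query mem[0x27]=0x13, mem[0x21]=0x1f, mem[0x12]=0x19, mem[0x00]=0x69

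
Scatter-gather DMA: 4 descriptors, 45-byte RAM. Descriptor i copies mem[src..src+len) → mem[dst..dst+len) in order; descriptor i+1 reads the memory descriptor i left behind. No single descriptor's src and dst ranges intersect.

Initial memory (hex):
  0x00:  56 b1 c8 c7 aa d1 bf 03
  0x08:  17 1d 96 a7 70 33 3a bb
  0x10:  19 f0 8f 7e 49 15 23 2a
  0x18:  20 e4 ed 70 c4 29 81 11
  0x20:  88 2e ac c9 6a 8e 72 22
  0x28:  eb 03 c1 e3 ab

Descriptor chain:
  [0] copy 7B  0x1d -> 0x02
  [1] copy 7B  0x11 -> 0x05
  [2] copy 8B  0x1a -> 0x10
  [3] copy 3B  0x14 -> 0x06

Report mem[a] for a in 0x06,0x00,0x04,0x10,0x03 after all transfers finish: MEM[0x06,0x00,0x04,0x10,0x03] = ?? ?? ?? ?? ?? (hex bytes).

D0: mem[0x02..0x08] <- [29 81 11 88 2e ac c9]
D1: mem[0x05..0x0b] <- [f0 8f 7e 49 15 23 2a]
D2: mem[0x10..0x17] <- [ed 70 c4 29 81 11 88 2e]
D3: mem[0x06..0x08] <- [81 11 88]
query mem[0x06]=0x81, mem[0x00]=0x56, mem[0x04]=0x11, mem[0x10]=0xed, mem[0x03]=0x81

MEM[0x06,0x00,0x04,0x10,0x03] = 81 56 11 ed 81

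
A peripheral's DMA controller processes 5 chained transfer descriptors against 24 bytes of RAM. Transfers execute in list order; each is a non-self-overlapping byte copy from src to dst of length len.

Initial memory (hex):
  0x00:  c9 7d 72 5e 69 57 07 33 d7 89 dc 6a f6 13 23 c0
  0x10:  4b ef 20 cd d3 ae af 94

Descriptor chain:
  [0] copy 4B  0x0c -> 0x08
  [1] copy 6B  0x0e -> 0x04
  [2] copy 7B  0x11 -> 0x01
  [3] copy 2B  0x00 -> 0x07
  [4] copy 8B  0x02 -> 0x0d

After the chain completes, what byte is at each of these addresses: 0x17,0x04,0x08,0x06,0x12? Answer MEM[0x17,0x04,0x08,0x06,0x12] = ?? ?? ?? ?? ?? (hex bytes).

#0 dst[0x08+4] := {0xf6,0x13,0x23,0xc0}
#1 dst[0x04+6] := {0x23,0xc0,0x4b,0xef,0x20,0xcd}
#2 dst[0x01+7] := {0xef,0x20,0xcd,0xd3,0xae,0xaf,0x94}
#3 dst[0x07+2] := {0xc9,0xef}
#4 dst[0x0d+8] := {0x20,0xcd,0xd3,0xae,0xaf,0xc9,0xef,0xcd}
query mem[0x17]=0x94, mem[0x04]=0xd3, mem[0x08]=0xef, mem[0x06]=0xaf, mem[0x12]=0xc9

MEM[0x17,0x04,0x08,0x06,0x12] = 94 d3 ef af c9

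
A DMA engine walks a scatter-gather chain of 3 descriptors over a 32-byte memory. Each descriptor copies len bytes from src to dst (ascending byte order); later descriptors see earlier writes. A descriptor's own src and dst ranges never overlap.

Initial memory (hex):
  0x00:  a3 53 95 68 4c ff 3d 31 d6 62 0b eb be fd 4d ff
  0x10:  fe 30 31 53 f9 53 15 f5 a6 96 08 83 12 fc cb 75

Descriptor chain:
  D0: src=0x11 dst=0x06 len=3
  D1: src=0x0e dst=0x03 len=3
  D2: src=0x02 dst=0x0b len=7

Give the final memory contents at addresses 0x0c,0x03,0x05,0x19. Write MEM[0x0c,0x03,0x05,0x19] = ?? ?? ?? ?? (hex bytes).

MEM[0x0c,0x03,0x05,0x19] = 4d 4d fe 96

#0 dst[0x06+3] := {0x30,0x31,0x53}
#1 dst[0x03+3] := {0x4d,0xff,0xfe}
#2 dst[0x0b+7] := {0x95,0x4d,0xff,0xfe,0x30,0x31,0x53}
query mem[0x0c]=0x4d, mem[0x03]=0x4d, mem[0x05]=0xfe, mem[0x19]=0x96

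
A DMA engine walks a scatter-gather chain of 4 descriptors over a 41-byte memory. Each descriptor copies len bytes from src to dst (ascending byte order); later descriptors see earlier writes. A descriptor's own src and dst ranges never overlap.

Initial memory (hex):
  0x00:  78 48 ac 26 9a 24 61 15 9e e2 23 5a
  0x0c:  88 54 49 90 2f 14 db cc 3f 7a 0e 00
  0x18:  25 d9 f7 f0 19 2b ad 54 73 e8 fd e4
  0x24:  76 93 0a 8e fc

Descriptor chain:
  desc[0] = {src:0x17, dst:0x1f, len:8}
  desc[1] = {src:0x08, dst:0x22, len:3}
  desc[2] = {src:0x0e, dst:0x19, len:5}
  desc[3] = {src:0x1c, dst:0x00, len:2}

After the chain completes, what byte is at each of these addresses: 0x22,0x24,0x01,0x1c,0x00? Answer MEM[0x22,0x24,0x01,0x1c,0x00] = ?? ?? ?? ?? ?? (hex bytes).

  after D0: wrote 8B at 0x1f = 0025d9f7f0192bad
  after D1: wrote 3B at 0x22 = 9ee223
  after D2: wrote 5B at 0x19 = 49902f14db
  after D3: wrote 2B at 0x00 = 14db
query mem[0x22]=0x9e, mem[0x24]=0x23, mem[0x01]=0xdb, mem[0x1c]=0x14, mem[0x00]=0x14

MEM[0x22,0x24,0x01,0x1c,0x00] = 9e 23 db 14 14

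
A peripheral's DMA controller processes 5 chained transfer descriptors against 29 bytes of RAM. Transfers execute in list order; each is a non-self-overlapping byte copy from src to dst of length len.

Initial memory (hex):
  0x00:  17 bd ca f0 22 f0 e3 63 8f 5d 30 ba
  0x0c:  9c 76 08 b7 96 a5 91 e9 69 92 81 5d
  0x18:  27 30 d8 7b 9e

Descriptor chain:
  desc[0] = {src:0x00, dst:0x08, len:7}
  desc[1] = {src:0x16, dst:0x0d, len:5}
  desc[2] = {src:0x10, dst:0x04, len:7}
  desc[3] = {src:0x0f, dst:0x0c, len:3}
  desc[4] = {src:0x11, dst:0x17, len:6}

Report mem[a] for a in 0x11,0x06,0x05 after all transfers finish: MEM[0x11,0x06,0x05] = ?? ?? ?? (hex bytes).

[0] 0x00->0x08 len=7 : 17 bd ca f0 22 f0 e3
[1] 0x16->0x0d len=5 : 81 5d 27 30 d8
[2] 0x10->0x04 len=7 : 30 d8 91 e9 69 92 81
[3] 0x0f->0x0c len=3 : 27 30 d8
[4] 0x11->0x17 len=6 : d8 91 e9 69 92 81
query mem[0x11]=0xd8, mem[0x06]=0x91, mem[0x05]=0xd8

MEM[0x11,0x06,0x05] = d8 91 d8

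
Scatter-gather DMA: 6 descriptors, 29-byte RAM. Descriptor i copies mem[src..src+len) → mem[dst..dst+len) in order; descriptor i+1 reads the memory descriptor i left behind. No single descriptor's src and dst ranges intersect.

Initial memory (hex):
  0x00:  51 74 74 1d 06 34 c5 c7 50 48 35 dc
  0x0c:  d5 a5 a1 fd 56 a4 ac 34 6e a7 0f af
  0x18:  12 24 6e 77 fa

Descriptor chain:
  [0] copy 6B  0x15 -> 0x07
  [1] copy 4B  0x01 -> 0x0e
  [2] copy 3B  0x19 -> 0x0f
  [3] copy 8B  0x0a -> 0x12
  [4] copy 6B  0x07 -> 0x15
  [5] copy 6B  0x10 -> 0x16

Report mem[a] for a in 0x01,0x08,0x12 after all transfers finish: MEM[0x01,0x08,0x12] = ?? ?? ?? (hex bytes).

MEM[0x01,0x08,0x12] = 74 0f 12

  after D0: wrote 6B at 0x07 = a70faf12246e
  after D1: wrote 4B at 0x0e = 74741d06
  after D2: wrote 3B at 0x0f = 246e77
  after D3: wrote 8B at 0x12 = 12246ea574246e77
  after D4: wrote 6B at 0x15 = a70faf12246e
  after D5: wrote 6B at 0x16 = 6e7712246ea7
query mem[0x01]=0x74, mem[0x08]=0x0f, mem[0x12]=0x12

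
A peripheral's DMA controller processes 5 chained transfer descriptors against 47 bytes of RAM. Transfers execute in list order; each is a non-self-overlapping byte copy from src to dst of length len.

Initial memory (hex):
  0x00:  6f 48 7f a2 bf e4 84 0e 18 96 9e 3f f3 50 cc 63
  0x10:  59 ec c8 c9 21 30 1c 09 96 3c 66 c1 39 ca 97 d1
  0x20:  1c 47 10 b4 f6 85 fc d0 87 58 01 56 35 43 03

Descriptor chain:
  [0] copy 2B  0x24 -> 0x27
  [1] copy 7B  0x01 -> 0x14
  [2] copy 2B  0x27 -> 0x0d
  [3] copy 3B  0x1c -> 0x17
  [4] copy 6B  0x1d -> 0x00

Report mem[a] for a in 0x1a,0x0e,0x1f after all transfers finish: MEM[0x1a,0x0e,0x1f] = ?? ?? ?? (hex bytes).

[0] 0x24->0x27 len=2 : f6 85
[1] 0x01->0x14 len=7 : 48 7f a2 bf e4 84 0e
[2] 0x27->0x0d len=2 : f6 85
[3] 0x1c->0x17 len=3 : 39 ca 97
[4] 0x1d->0x00 len=6 : ca 97 d1 1c 47 10
query mem[0x1a]=0x0e, mem[0x0e]=0x85, mem[0x1f]=0xd1

MEM[0x1a,0x0e,0x1f] = 0e 85 d1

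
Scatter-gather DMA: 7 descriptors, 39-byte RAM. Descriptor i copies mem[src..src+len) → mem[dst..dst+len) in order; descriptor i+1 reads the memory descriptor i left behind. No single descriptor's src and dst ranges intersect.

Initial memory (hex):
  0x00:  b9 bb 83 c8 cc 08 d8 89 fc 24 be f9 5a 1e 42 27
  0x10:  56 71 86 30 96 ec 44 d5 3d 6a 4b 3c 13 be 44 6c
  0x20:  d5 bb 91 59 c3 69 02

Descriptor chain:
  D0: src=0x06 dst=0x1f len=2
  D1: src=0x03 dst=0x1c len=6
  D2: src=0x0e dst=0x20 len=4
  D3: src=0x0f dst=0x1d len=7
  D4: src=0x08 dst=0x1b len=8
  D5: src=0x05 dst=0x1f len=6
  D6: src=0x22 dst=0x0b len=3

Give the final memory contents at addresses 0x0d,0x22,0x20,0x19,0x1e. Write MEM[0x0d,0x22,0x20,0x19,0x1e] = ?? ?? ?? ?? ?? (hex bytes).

  after D0: wrote 2B at 0x1f = d889
  after D1: wrote 6B at 0x1c = c8cc08d889fc
  after D2: wrote 4B at 0x20 = 42275671
  after D3: wrote 7B at 0x1d = 275671863096ec
  after D4: wrote 8B at 0x1b = fc24bef95a1e4227
  after D5: wrote 6B at 0x1f = 08d889fc24be
  after D6: wrote 3B at 0x0b = fc24be
query mem[0x0d]=0xbe, mem[0x22]=0xfc, mem[0x20]=0xd8, mem[0x19]=0x6a, mem[0x1e]=0xf9

MEM[0x0d,0x22,0x20,0x19,0x1e] = be fc d8 6a f9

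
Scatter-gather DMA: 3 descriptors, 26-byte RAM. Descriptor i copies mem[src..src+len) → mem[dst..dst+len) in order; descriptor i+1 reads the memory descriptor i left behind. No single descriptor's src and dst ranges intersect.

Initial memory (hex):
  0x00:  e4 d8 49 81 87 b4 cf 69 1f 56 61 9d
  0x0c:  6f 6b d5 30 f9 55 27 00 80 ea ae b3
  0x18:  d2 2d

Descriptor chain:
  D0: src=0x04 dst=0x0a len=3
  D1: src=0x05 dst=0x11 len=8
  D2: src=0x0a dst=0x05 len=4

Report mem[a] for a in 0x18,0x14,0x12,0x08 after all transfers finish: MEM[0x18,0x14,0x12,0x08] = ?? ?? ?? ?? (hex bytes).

  after D0: wrote 3B at 0x0a = 87b4cf
  after D1: wrote 8B at 0x11 = b4cf691f5687b4cf
  after D2: wrote 4B at 0x05 = 87b4cf6b
query mem[0x18]=0xcf, mem[0x14]=0x1f, mem[0x12]=0xcf, mem[0x08]=0x6b

MEM[0x18,0x14,0x12,0x08] = cf 1f cf 6b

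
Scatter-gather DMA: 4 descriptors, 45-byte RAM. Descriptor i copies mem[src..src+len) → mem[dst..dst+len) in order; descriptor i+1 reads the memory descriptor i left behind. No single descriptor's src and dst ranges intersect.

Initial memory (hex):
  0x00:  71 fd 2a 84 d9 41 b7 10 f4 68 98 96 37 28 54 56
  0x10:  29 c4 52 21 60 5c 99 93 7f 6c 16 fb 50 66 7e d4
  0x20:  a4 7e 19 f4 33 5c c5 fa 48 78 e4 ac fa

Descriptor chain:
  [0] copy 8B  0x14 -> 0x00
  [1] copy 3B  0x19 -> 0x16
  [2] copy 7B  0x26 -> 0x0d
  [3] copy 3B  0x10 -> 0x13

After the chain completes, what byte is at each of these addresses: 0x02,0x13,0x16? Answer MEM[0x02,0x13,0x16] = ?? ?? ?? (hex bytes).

MEM[0x02,0x13,0x16] = 99 78 6c

D0: mem[0x00..0x07] <- [60 5c 99 93 7f 6c 16 fb]
D1: mem[0x16..0x18] <- [6c 16 fb]
D2: mem[0x0d..0x13] <- [c5 fa 48 78 e4 ac fa]
D3: mem[0x13..0x15] <- [78 e4 ac]
query mem[0x02]=0x99, mem[0x13]=0x78, mem[0x16]=0x6c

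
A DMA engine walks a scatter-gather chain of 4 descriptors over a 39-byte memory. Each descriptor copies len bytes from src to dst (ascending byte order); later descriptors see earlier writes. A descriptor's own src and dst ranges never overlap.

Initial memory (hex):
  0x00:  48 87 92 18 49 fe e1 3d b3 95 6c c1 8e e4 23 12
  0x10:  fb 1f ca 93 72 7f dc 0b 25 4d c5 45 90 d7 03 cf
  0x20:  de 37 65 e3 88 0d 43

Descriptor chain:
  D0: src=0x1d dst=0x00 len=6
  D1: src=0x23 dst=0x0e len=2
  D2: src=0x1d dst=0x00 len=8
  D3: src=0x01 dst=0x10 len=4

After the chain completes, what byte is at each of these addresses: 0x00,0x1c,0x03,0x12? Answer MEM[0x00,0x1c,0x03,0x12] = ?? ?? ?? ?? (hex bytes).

[0] 0x1d->0x00 len=6 : d7 03 cf de 37 65
[1] 0x23->0x0e len=2 : e3 88
[2] 0x1d->0x00 len=8 : d7 03 cf de 37 65 e3 88
[3] 0x01->0x10 len=4 : 03 cf de 37
query mem[0x00]=0xd7, mem[0x1c]=0x90, mem[0x03]=0xde, mem[0x12]=0xde

MEM[0x00,0x1c,0x03,0x12] = d7 90 de de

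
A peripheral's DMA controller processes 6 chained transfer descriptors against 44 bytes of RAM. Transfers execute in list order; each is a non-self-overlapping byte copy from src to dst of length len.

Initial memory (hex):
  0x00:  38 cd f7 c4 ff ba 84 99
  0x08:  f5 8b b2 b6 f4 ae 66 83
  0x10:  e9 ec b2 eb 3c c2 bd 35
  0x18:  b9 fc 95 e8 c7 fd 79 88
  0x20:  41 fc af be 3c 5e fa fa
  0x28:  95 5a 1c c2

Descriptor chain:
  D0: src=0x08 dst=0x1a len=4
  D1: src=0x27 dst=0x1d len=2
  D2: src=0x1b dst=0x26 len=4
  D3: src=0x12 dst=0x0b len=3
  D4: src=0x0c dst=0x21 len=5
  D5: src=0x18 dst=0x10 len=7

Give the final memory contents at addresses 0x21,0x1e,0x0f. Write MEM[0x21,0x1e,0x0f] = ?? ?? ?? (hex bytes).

MEM[0x21,0x1e,0x0f] = eb 95 83

  after D0: wrote 4B at 0x1a = f58bb2b6
  after D1: wrote 2B at 0x1d = fa95
  after D2: wrote 4B at 0x26 = 8bb2fa95
  after D3: wrote 3B at 0x0b = b2eb3c
  after D4: wrote 5B at 0x21 = eb3c6683e9
  after D5: wrote 7B at 0x10 = b9fcf58bb2fa95
query mem[0x21]=0xeb, mem[0x1e]=0x95, mem[0x0f]=0x83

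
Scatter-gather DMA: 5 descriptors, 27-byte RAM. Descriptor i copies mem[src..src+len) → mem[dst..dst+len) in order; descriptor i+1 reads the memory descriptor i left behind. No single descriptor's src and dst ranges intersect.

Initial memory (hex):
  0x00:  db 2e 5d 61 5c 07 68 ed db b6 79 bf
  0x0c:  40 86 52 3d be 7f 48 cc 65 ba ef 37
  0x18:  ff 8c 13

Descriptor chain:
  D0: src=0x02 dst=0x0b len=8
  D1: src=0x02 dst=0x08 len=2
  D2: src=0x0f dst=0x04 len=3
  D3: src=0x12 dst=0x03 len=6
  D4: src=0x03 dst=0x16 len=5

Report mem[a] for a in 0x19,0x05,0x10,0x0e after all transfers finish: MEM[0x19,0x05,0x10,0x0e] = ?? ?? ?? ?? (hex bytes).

[0] 0x02->0x0b len=8 : 5d 61 5c 07 68 ed db b6
[1] 0x02->0x08 len=2 : 5d 61
[2] 0x0f->0x04 len=3 : 68 ed db
[3] 0x12->0x03 len=6 : b6 cc 65 ba ef 37
[4] 0x03->0x16 len=5 : b6 cc 65 ba ef
query mem[0x19]=0xba, mem[0x05]=0x65, mem[0x10]=0xed, mem[0x0e]=0x07

MEM[0x19,0x05,0x10,0x0e] = ba 65 ed 07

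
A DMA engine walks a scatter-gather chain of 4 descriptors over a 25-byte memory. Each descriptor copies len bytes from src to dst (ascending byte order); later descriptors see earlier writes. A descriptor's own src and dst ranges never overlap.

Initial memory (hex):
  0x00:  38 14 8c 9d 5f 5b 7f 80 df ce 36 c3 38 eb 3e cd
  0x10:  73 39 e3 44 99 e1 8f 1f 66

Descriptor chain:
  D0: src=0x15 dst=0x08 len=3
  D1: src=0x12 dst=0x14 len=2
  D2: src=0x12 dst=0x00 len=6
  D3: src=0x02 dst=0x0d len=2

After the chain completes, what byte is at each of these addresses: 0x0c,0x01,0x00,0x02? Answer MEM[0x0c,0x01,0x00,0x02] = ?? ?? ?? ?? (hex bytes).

  after D0: wrote 3B at 0x08 = e18f1f
  after D1: wrote 2B at 0x14 = e344
  after D2: wrote 6B at 0x00 = e344e3448f1f
  after D3: wrote 2B at 0x0d = e344
query mem[0x0c]=0x38, mem[0x01]=0x44, mem[0x00]=0xe3, mem[0x02]=0xe3

MEM[0x0c,0x01,0x00,0x02] = 38 44 e3 e3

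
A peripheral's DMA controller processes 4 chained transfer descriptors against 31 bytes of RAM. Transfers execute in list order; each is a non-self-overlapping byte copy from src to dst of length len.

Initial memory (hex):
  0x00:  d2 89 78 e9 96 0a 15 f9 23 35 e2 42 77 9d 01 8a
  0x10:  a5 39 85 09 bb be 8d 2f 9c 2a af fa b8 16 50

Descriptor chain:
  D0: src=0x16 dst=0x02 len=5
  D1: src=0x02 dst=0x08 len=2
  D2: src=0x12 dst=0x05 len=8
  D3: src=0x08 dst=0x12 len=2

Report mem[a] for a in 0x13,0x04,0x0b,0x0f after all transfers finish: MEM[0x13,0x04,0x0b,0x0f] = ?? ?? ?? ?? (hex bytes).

MEM[0x13,0x04,0x0b,0x0f] = 8d 9c 9c 8a

#0 dst[0x02+5] := {0x8d,0x2f,0x9c,0x2a,0xaf}
#1 dst[0x08+2] := {0x8d,0x2f}
#2 dst[0x05+8] := {0x85,0x09,0xbb,0xbe,0x8d,0x2f,0x9c,0x2a}
#3 dst[0x12+2] := {0xbe,0x8d}
query mem[0x13]=0x8d, mem[0x04]=0x9c, mem[0x0b]=0x9c, mem[0x0f]=0x8a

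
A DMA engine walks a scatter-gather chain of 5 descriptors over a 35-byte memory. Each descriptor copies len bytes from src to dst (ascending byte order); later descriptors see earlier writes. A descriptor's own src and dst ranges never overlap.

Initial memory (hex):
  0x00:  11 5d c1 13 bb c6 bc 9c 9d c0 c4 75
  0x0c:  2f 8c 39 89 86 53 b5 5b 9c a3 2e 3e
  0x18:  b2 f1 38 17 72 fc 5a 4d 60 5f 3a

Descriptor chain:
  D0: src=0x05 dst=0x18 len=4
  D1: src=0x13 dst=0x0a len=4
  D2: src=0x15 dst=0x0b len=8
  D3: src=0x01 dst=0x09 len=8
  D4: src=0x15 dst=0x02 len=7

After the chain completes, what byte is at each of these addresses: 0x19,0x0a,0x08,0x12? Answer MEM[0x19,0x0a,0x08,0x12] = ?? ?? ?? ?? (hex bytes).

MEM[0x19,0x0a,0x08,0x12] = bc c1 9d 72

#0 dst[0x18+4] := {0xc6,0xbc,0x9c,0x9d}
#1 dst[0x0a+4] := {0x5b,0x9c,0xa3,0x2e}
#2 dst[0x0b+8] := {0xa3,0x2e,0x3e,0xc6,0xbc,0x9c,0x9d,0x72}
#3 dst[0x09+8] := {0x5d,0xc1,0x13,0xbb,0xc6,0xbc,0x9c,0x9d}
#4 dst[0x02+7] := {0xa3,0x2e,0x3e,0xc6,0xbc,0x9c,0x9d}
query mem[0x19]=0xbc, mem[0x0a]=0xc1, mem[0x08]=0x9d, mem[0x12]=0x72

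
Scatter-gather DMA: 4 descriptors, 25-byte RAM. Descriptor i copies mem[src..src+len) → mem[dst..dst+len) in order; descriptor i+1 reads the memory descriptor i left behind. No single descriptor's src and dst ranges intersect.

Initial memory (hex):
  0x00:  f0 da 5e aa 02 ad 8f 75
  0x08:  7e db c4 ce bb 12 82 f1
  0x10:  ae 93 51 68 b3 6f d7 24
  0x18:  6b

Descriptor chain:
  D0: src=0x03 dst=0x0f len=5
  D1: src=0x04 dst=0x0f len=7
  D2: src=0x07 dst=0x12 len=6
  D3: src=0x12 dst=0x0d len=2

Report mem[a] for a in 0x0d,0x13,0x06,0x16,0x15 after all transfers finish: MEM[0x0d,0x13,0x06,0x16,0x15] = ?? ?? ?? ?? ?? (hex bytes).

D0: mem[0x0f..0x13] <- [aa 02 ad 8f 75]
D1: mem[0x0f..0x15] <- [02 ad 8f 75 7e db c4]
D2: mem[0x12..0x17] <- [75 7e db c4 ce bb]
D3: mem[0x0d..0x0e] <- [75 7e]
query mem[0x0d]=0x75, mem[0x13]=0x7e, mem[0x06]=0x8f, mem[0x16]=0xce, mem[0x15]=0xc4

MEM[0x0d,0x13,0x06,0x16,0x15] = 75 7e 8f ce c4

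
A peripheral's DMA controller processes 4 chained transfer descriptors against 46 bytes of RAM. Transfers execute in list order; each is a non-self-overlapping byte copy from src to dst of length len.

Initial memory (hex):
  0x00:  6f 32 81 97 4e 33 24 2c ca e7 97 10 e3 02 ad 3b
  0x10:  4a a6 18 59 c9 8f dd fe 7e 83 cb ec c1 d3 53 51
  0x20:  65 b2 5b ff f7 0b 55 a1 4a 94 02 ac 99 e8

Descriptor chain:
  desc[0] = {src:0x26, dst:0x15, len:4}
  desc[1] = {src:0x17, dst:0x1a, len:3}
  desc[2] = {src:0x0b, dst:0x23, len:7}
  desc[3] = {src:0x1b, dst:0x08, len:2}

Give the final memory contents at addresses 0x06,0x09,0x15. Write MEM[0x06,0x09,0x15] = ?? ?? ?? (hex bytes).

#0 dst[0x15+4] := {0x55,0xa1,0x4a,0x94}
#1 dst[0x1a+3] := {0x4a,0x94,0x83}
#2 dst[0x23+7] := {0x10,0xe3,0x02,0xad,0x3b,0x4a,0xa6}
#3 dst[0x08+2] := {0x94,0x83}
query mem[0x06]=0x24, mem[0x09]=0x83, mem[0x15]=0x55

MEM[0x06,0x09,0x15] = 24 83 55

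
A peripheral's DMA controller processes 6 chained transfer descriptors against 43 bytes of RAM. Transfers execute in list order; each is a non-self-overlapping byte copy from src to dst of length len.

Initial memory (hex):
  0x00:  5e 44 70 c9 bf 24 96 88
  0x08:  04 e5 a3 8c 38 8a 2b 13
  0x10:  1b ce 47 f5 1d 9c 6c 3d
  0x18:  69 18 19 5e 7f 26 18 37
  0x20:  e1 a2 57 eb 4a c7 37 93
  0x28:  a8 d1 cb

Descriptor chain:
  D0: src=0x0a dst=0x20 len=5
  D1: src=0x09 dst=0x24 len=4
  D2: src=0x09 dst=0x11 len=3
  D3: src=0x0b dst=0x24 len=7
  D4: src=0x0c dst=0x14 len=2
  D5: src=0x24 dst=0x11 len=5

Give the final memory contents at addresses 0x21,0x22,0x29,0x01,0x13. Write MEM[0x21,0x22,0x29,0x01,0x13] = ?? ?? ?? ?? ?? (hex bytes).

MEM[0x21,0x22,0x29,0x01,0x13] = 8c 38 1b 44 8a

[0] 0x0a->0x20 len=5 : a3 8c 38 8a 2b
[1] 0x09->0x24 len=4 : e5 a3 8c 38
[2] 0x09->0x11 len=3 : e5 a3 8c
[3] 0x0b->0x24 len=7 : 8c 38 8a 2b 13 1b e5
[4] 0x0c->0x14 len=2 : 38 8a
[5] 0x24->0x11 len=5 : 8c 38 8a 2b 13
query mem[0x21]=0x8c, mem[0x22]=0x38, mem[0x29]=0x1b, mem[0x01]=0x44, mem[0x13]=0x8a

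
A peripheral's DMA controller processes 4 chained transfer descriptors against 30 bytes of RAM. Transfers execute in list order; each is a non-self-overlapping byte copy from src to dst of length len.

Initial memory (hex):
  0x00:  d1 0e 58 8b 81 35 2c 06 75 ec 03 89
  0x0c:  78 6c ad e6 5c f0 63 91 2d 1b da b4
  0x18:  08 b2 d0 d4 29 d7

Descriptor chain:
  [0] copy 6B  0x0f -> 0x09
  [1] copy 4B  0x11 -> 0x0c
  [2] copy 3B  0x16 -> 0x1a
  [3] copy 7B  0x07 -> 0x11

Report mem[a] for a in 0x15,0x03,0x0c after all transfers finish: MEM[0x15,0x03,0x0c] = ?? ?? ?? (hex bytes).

MEM[0x15,0x03,0x0c] = f0 8b f0

#0 dst[0x09+6] := {0xe6,0x5c,0xf0,0x63,0x91,0x2d}
#1 dst[0x0c+4] := {0xf0,0x63,0x91,0x2d}
#2 dst[0x1a+3] := {0xda,0xb4,0x08}
#3 dst[0x11+7] := {0x06,0x75,0xe6,0x5c,0xf0,0xf0,0x63}
query mem[0x15]=0xf0, mem[0x03]=0x8b, mem[0x0c]=0xf0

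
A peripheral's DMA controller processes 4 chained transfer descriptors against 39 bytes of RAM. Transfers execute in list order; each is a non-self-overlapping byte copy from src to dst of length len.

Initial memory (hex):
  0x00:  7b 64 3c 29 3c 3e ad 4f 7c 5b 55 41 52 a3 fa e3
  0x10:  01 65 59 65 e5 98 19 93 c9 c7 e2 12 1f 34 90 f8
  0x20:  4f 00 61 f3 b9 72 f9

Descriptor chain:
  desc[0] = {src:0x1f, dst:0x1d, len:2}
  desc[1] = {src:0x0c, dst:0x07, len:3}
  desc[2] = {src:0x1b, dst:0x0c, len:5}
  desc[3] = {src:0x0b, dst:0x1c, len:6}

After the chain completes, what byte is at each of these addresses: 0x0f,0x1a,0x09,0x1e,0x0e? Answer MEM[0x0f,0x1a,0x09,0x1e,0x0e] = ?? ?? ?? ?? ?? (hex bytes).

  after D0: wrote 2B at 0x1d = f84f
  after D1: wrote 3B at 0x07 = 52a3fa
  after D2: wrote 5B at 0x0c = 121ff84ff8
  after D3: wrote 6B at 0x1c = 41121ff84ff8
query mem[0x0f]=0x4f, mem[0x1a]=0xe2, mem[0x09]=0xfa, mem[0x1e]=0x1f, mem[0x0e]=0xf8

MEM[0x0f,0x1a,0x09,0x1e,0x0e] = 4f e2 fa 1f f8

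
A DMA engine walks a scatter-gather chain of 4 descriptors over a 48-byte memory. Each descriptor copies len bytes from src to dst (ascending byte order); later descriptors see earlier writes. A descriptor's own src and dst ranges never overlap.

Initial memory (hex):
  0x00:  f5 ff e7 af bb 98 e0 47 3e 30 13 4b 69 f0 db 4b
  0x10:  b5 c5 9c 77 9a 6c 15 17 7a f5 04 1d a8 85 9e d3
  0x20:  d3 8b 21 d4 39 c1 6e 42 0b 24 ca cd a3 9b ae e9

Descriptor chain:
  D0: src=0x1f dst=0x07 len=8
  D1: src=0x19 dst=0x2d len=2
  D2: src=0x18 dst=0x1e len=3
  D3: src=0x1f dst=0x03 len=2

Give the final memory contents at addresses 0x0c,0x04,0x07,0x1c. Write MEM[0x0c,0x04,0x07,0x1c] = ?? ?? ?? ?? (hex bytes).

#0 dst[0x07+8] := {0xd3,0xd3,0x8b,0x21,0xd4,0x39,0xc1,0x6e}
#1 dst[0x2d+2] := {0xf5,0x04}
#2 dst[0x1e+3] := {0x7a,0xf5,0x04}
#3 dst[0x03+2] := {0xf5,0x04}
query mem[0x0c]=0x39, mem[0x04]=0x04, mem[0x07]=0xd3, mem[0x1c]=0xa8

MEM[0x0c,0x04,0x07,0x1c] = 39 04 d3 a8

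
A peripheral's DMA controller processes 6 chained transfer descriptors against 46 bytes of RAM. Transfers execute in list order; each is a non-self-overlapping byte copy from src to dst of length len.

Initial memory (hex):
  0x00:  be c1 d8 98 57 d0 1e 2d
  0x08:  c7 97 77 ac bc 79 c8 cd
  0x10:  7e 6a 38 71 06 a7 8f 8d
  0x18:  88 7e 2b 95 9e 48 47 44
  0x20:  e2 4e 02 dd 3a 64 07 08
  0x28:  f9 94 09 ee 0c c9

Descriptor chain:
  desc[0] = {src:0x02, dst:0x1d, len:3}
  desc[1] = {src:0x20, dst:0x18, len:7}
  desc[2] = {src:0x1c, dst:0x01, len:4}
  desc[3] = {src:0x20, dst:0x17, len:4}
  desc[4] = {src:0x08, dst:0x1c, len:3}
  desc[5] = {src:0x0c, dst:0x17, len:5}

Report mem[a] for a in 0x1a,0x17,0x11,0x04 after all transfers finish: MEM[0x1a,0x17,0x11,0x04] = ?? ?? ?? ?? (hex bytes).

D0: mem[0x1d..0x1f] <- [d8 98 57]
D1: mem[0x18..0x1e] <- [e2 4e 02 dd 3a 64 07]
D2: mem[0x01..0x04] <- [3a 64 07 57]
D3: mem[0x17..0x1a] <- [e2 4e 02 dd]
D4: mem[0x1c..0x1e] <- [c7 97 77]
D5: mem[0x17..0x1b] <- [bc 79 c8 cd 7e]
query mem[0x1a]=0xcd, mem[0x17]=0xbc, mem[0x11]=0x6a, mem[0x04]=0x57

MEM[0x1a,0x17,0x11,0x04] = cd bc 6a 57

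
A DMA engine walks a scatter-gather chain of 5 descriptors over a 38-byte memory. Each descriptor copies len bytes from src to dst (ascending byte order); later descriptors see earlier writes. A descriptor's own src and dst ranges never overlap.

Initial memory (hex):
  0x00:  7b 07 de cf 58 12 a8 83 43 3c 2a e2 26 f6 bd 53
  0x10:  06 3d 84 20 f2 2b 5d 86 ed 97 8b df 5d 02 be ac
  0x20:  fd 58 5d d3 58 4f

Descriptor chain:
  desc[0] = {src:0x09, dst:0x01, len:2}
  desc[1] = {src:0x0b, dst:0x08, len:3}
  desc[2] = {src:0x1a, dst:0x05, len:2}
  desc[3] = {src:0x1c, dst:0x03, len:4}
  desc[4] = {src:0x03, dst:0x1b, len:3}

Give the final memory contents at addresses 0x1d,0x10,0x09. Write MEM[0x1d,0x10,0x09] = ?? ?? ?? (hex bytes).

  after D0: wrote 2B at 0x01 = 3c2a
  after D1: wrote 3B at 0x08 = e226f6
  after D2: wrote 2B at 0x05 = 8bdf
  after D3: wrote 4B at 0x03 = 5d02beac
  after D4: wrote 3B at 0x1b = 5d02be
query mem[0x1d]=0xbe, mem[0x10]=0x06, mem[0x09]=0x26

MEM[0x1d,0x10,0x09] = be 06 26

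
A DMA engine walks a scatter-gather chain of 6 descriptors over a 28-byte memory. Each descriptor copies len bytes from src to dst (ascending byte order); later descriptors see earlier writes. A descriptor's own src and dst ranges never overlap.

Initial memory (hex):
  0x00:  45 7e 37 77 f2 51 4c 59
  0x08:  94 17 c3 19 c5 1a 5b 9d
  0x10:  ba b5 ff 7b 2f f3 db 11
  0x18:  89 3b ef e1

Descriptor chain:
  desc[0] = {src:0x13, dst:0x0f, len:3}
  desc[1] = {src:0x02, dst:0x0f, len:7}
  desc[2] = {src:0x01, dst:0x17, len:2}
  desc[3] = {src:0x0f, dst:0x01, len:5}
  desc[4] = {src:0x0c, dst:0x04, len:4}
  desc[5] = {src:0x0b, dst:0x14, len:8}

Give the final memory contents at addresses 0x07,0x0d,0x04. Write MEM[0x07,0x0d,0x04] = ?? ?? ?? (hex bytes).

MEM[0x07,0x0d,0x04] = 37 1a c5

  after D0: wrote 3B at 0x0f = 7b2ff3
  after D1: wrote 7B at 0x0f = 3777f2514c5994
  after D2: wrote 2B at 0x17 = 7e37
  after D3: wrote 5B at 0x01 = 3777f2514c
  after D4: wrote 4B at 0x04 = c51a5b37
  after D5: wrote 8B at 0x14 = 19c51a5b3777f251
query mem[0x07]=0x37, mem[0x0d]=0x1a, mem[0x04]=0xc5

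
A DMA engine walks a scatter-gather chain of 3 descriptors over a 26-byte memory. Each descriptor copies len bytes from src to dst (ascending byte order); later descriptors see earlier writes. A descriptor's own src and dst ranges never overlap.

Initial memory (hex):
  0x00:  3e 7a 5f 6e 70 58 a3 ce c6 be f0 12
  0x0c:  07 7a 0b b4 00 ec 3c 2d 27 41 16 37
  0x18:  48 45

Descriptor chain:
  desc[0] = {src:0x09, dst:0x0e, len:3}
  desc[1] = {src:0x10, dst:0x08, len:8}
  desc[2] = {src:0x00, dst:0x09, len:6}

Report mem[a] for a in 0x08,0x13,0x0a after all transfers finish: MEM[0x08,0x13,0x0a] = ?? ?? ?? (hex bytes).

  after D0: wrote 3B at 0x0e = bef012
  after D1: wrote 8B at 0x08 = 12ec3c2d27411637
  after D2: wrote 6B at 0x09 = 3e7a5f6e7058
query mem[0x08]=0x12, mem[0x13]=0x2d, mem[0x0a]=0x7a

MEM[0x08,0x13,0x0a] = 12 2d 7a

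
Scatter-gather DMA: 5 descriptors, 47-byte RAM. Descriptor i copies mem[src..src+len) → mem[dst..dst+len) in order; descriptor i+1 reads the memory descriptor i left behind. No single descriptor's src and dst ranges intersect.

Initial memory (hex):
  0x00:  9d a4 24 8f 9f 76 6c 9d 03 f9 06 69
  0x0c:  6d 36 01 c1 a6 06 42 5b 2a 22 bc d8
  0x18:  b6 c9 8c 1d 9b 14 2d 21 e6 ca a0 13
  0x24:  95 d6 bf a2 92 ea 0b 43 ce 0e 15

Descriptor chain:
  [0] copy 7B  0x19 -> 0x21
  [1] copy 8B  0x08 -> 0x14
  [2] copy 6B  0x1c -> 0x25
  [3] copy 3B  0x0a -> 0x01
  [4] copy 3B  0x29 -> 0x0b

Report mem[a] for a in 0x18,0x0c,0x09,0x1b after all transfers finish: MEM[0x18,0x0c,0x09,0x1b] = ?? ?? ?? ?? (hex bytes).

MEM[0x18,0x0c,0x09,0x1b] = 6d c9 f9 c1

[0] 0x19->0x21 len=7 : c9 8c 1d 9b 14 2d 21
[1] 0x08->0x14 len=8 : 03 f9 06 69 6d 36 01 c1
[2] 0x1c->0x25 len=6 : 9b 14 2d 21 e6 c9
[3] 0x0a->0x01 len=3 : 06 69 6d
[4] 0x29->0x0b len=3 : e6 c9 43
query mem[0x18]=0x6d, mem[0x0c]=0xc9, mem[0x09]=0xf9, mem[0x1b]=0xc1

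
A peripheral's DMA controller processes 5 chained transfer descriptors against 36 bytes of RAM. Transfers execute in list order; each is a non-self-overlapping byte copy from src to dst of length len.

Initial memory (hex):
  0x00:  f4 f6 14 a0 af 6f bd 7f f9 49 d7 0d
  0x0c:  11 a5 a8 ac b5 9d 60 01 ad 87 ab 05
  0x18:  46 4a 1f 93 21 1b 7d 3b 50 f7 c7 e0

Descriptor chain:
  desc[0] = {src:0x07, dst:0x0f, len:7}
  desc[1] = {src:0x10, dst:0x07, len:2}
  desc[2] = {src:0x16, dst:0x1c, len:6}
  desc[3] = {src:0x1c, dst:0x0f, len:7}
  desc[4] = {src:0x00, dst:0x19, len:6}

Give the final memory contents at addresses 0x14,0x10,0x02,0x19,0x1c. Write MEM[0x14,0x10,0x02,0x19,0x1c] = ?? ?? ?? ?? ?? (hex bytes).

#0 dst[0x0f+7] := {0x7f,0xf9,0x49,0xd7,0x0d,0x11,0xa5}
#1 dst[0x07+2] := {0xf9,0x49}
#2 dst[0x1c+6] := {0xab,0x05,0x46,0x4a,0x1f,0x93}
#3 dst[0x0f+7] := {0xab,0x05,0x46,0x4a,0x1f,0x93,0xc7}
#4 dst[0x19+6] := {0xf4,0xf6,0x14,0xa0,0xaf,0x6f}
query mem[0x14]=0x93, mem[0x10]=0x05, mem[0x02]=0x14, mem[0x19]=0xf4, mem[0x1c]=0xa0

MEM[0x14,0x10,0x02,0x19,0x1c] = 93 05 14 f4 a0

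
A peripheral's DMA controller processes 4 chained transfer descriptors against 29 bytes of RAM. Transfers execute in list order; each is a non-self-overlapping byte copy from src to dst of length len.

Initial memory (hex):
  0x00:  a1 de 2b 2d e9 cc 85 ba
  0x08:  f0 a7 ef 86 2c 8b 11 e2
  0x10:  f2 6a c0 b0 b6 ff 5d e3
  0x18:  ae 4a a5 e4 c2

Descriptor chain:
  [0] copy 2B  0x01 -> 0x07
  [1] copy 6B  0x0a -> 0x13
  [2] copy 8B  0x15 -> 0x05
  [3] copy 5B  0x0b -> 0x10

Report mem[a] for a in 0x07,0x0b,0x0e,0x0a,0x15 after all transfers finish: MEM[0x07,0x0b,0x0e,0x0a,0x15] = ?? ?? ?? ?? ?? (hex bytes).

[0] 0x01->0x07 len=2 : de 2b
[1] 0x0a->0x13 len=6 : ef 86 2c 8b 11 e2
[2] 0x15->0x05 len=8 : 2c 8b 11 e2 4a a5 e4 c2
[3] 0x0b->0x10 len=5 : e4 c2 8b 11 e2
query mem[0x07]=0x11, mem[0x0b]=0xe4, mem[0x0e]=0x11, mem[0x0a]=0xa5, mem[0x15]=0x2c

MEM[0x07,0x0b,0x0e,0x0a,0x15] = 11 e4 11 a5 2c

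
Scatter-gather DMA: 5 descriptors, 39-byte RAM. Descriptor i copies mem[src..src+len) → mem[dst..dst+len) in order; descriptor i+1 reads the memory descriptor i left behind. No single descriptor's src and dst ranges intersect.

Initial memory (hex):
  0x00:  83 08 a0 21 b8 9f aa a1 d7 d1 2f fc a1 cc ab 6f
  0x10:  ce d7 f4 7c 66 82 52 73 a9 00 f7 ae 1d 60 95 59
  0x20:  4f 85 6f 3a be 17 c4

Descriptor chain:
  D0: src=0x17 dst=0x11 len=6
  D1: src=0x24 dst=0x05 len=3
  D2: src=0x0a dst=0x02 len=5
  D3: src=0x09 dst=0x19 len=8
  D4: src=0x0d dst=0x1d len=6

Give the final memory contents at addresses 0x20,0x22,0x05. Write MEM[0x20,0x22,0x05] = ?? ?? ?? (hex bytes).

MEM[0x20,0x22,0x05] = ce a9 cc

[0] 0x17->0x11 len=6 : 73 a9 00 f7 ae 1d
[1] 0x24->0x05 len=3 : be 17 c4
[2] 0x0a->0x02 len=5 : 2f fc a1 cc ab
[3] 0x09->0x19 len=8 : d1 2f fc a1 cc ab 6f ce
[4] 0x0d->0x1d len=6 : cc ab 6f ce 73 a9
query mem[0x20]=0xce, mem[0x22]=0xa9, mem[0x05]=0xcc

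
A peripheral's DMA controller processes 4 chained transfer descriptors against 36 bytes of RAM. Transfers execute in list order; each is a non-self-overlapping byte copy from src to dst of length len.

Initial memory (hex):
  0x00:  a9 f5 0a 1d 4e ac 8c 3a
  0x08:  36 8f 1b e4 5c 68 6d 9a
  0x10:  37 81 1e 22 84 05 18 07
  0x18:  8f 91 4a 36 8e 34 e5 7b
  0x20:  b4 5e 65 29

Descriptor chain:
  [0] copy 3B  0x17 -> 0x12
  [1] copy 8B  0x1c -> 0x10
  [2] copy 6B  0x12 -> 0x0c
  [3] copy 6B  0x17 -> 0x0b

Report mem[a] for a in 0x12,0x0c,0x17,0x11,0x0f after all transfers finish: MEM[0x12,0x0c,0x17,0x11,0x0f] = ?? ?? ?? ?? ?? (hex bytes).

D0: mem[0x12..0x14] <- [07 8f 91]
D1: mem[0x10..0x17] <- [8e 34 e5 7b b4 5e 65 29]
D2: mem[0x0c..0x11] <- [e5 7b b4 5e 65 29]
D3: mem[0x0b..0x10] <- [29 8f 91 4a 36 8e]
query mem[0x12]=0xe5, mem[0x0c]=0x8f, mem[0x17]=0x29, mem[0x11]=0x29, mem[0x0f]=0x36

MEM[0x12,0x0c,0x17,0x11,0x0f] = e5 8f 29 29 36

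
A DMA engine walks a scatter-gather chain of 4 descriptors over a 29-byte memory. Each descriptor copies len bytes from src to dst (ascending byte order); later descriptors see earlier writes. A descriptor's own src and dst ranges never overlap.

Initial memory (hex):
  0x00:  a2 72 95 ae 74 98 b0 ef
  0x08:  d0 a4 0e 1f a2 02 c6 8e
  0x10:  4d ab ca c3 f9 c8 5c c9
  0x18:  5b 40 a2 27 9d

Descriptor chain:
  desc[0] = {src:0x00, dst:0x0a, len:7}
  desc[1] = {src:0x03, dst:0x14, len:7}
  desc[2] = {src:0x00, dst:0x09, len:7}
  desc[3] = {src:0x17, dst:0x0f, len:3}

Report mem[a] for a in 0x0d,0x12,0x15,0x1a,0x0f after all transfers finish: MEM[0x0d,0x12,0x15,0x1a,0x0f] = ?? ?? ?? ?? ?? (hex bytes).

  after D0: wrote 7B at 0x0a = a27295ae7498b0
  after D1: wrote 7B at 0x14 = ae7498b0efd0a4
  after D2: wrote 7B at 0x09 = a27295ae7498b0
  after D3: wrote 3B at 0x0f = b0efd0
query mem[0x0d]=0x74, mem[0x12]=0xca, mem[0x15]=0x74, mem[0x1a]=0xa4, mem[0x0f]=0xb0

MEM[0x0d,0x12,0x15,0x1a,0x0f] = 74 ca 74 a4 b0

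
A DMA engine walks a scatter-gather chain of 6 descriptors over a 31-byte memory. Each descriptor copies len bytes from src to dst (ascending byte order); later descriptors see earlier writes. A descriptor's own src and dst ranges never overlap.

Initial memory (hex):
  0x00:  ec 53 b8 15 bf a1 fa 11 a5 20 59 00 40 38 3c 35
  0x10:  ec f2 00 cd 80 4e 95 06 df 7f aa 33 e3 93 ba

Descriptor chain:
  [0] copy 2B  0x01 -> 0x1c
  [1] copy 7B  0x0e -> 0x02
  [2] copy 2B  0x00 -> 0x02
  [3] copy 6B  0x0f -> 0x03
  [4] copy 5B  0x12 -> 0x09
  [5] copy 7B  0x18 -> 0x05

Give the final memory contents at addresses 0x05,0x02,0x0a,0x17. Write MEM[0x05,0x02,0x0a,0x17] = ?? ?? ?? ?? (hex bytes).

[0] 0x01->0x1c len=2 : 53 b8
[1] 0x0e->0x02 len=7 : 3c 35 ec f2 00 cd 80
[2] 0x00->0x02 len=2 : ec 53
[3] 0x0f->0x03 len=6 : 35 ec f2 00 cd 80
[4] 0x12->0x09 len=5 : 00 cd 80 4e 95
[5] 0x18->0x05 len=7 : df 7f aa 33 53 b8 ba
query mem[0x05]=0xdf, mem[0x02]=0xec, mem[0x0a]=0xb8, mem[0x17]=0x06

MEM[0x05,0x02,0x0a,0x17] = df ec b8 06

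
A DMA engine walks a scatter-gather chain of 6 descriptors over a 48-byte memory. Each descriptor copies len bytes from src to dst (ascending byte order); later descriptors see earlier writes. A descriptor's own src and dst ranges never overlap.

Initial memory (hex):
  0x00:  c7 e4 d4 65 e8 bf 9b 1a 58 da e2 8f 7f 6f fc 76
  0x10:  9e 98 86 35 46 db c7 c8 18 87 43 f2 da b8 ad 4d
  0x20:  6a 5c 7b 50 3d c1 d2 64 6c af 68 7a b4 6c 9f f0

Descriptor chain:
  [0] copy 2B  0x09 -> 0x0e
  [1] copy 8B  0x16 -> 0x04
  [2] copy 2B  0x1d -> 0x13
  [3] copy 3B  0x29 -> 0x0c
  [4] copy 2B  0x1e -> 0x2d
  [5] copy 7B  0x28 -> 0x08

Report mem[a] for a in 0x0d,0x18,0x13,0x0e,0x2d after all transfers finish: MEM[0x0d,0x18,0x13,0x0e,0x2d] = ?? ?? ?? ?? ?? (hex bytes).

D0: mem[0x0e..0x0f] <- [da e2]
D1: mem[0x04..0x0b] <- [c7 c8 18 87 43 f2 da b8]
D2: mem[0x13..0x14] <- [b8 ad]
D3: mem[0x0c..0x0e] <- [af 68 7a]
D4: mem[0x2d..0x2e] <- [ad 4d]
D5: mem[0x08..0x0e] <- [6c af 68 7a b4 ad 4d]
query mem[0x0d]=0xad, mem[0x18]=0x18, mem[0x13]=0xb8, mem[0x0e]=0x4d, mem[0x2d]=0xad

MEM[0x0d,0x18,0x13,0x0e,0x2d] = ad 18 b8 4d ad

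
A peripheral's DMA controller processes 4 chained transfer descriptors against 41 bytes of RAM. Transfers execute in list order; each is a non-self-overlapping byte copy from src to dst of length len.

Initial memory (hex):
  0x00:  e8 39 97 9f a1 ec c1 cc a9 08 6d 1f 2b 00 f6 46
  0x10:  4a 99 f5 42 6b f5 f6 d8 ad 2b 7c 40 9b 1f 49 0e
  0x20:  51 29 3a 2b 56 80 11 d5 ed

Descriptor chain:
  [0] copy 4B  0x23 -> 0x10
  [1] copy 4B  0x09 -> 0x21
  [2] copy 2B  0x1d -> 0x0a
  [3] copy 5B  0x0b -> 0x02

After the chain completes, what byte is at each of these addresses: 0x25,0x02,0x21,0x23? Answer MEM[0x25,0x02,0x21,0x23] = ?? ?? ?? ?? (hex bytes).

  after D0: wrote 4B at 0x10 = 2b568011
  after D1: wrote 4B at 0x21 = 086d1f2b
  after D2: wrote 2B at 0x0a = 1f49
  after D3: wrote 5B at 0x02 = 492b00f646
query mem[0x25]=0x80, mem[0x02]=0x49, mem[0x21]=0x08, mem[0x23]=0x1f

MEM[0x25,0x02,0x21,0x23] = 80 49 08 1f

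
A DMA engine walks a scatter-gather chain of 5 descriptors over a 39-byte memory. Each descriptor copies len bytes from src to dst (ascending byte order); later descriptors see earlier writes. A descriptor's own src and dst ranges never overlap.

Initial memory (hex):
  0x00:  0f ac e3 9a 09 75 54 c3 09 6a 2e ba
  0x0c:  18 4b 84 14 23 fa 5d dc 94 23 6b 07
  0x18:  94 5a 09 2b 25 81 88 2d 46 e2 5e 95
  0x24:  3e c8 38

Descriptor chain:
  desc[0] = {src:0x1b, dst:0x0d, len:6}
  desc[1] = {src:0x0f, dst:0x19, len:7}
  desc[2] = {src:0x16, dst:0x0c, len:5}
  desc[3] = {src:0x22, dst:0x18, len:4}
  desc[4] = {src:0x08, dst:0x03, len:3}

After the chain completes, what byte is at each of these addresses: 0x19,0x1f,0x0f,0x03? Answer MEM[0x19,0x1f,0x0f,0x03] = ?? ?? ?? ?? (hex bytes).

#0 dst[0x0d+6] := {0x2b,0x25,0x81,0x88,0x2d,0x46}
#1 dst[0x19+7] := {0x81,0x88,0x2d,0x46,0xdc,0x94,0x23}
#2 dst[0x0c+5] := {0x6b,0x07,0x94,0x81,0x88}
#3 dst[0x18+4] := {0x5e,0x95,0x3e,0xc8}
#4 dst[0x03+3] := {0x09,0x6a,0x2e}
query mem[0x19]=0x95, mem[0x1f]=0x23, mem[0x0f]=0x81, mem[0x03]=0x09

MEM[0x19,0x1f,0x0f,0x03] = 95 23 81 09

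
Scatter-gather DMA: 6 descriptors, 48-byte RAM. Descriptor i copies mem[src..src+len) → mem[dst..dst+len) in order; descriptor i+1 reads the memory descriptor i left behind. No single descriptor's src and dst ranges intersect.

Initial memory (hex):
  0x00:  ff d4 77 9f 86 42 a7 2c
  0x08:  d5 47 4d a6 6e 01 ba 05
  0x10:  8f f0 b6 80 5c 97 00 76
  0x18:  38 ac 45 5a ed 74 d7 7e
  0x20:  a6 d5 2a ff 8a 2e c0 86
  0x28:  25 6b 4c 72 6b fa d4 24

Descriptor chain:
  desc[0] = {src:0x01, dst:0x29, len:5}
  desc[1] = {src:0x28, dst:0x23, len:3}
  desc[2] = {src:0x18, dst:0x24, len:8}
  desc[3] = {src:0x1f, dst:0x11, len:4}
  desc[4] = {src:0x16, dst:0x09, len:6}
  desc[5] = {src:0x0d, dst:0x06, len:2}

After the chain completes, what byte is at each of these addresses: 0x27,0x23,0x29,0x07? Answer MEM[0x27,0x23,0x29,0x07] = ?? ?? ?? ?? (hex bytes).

#0 dst[0x29+5] := {0xd4,0x77,0x9f,0x86,0x42}
#1 dst[0x23+3] := {0x25,0xd4,0x77}
#2 dst[0x24+8] := {0x38,0xac,0x45,0x5a,0xed,0x74,0xd7,0x7e}
#3 dst[0x11+4] := {0x7e,0xa6,0xd5,0x2a}
#4 dst[0x09+6] := {0x00,0x76,0x38,0xac,0x45,0x5a}
#5 dst[0x06+2] := {0x45,0x5a}
query mem[0x27]=0x5a, mem[0x23]=0x25, mem[0x29]=0x74, mem[0x07]=0x5a

MEM[0x27,0x23,0x29,0x07] = 5a 25 74 5a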